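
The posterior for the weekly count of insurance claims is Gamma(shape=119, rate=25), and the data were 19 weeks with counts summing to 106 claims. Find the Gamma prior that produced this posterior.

A Gamma(α, β) prior (rate parametrization) on a Poisson rate with n observations summing to S gives posterior Gamma(α+S, β+n).
So α = 119 − 106 = 13 and β = 25 − 19 = 6.

Gamma(shape=13, rate=6)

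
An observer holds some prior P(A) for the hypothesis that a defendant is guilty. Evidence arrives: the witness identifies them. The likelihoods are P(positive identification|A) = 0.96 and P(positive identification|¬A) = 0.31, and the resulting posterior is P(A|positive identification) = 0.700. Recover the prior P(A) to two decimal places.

Bayes' rule in odds form gives O(A|E) = O(A)·[P(E|A)/P(E|¬A)], hence O(A) = O(A|E)/LR.
Posterior odds = 0.700/(1−0.700) = 2.3333. LR = 0.96/0.31 = 3.0968.
Prior odds = 2.3333/3.0968 = 0.7535, so P(A) = 0.7535/(1+0.7535) ≈ 0.43.

P(A) = 0.43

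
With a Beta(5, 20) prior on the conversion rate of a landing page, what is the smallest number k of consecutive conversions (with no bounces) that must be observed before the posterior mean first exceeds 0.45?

k = 12

After k conversions and 0 bounces the posterior is Beta(5+k, 20), with mean (5+k)/(5+20+k).
Set (5+k)/(25+k) > 0.45 and solve: k > (0.45·25 − 5)/(1 − 0.45) = 11.364.
The smallest integer exceeding 11.364 is 12, and checking k=12: (17)/(37) = 0.4595 > 0.45.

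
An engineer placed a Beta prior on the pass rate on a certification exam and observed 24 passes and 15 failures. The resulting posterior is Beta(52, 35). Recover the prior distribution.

Beta(28, 20)

Beta is conjugate to the binomial likelihood: posterior = Beta(a+s, b+f).
So a = 52 − 24 = 28 and b = 35 − 15 = 20.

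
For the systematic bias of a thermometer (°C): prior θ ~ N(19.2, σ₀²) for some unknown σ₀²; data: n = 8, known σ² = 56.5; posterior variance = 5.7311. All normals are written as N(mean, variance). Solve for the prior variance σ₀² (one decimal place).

For the Normal–Normal model with known σ², precisions add: τ_n = τ₀ + n/σ².
So 1/σ₀² = 1/5.7311 − 8/56.5 = 0.174487 − 0.141593 = 0.032894.
Hence σ₀² = 1/0.032894 ≈ 30.4.

σ₀² = 30.4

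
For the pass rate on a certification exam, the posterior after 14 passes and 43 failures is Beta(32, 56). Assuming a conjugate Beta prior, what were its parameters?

Beta(18, 13)

A Beta(α, β) prior with s successes and f failures in binomial data gives a Beta(α+s, β+f) posterior.
Subtract the data counts: 32−14=18, 56−43=13.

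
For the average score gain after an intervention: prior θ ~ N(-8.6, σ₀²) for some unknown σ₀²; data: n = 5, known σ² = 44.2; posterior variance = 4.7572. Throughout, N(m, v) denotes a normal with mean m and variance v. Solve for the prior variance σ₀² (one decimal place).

σ₀² = 10.3

For the Normal–Normal model with known σ², precisions add: τ_n = τ₀ + n/σ².
So 1/σ₀² = 1/4.7572 − 5/44.2 = 0.210208 − 0.113122 = 0.097086.
Hence σ₀² = 1/0.097086 ≈ 10.3.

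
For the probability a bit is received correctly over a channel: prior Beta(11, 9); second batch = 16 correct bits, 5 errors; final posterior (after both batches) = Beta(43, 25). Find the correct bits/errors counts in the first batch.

Because Beta–binomial updating is additive in the counts, the combined data contributed (α_post−α_prior, β_post−β_prior) successes and failures.
Total across both batches: 43−11=32 correct bits, 25−9=16 errors.
Subtract the second batch: 32−16=16 correct bits and 16−5=11 errors.

16 correct bits and 11 errors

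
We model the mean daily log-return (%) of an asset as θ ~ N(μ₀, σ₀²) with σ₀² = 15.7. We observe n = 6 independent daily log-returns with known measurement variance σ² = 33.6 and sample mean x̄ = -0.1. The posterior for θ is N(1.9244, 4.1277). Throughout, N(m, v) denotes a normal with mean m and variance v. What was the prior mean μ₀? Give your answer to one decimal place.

The posterior mean is a precision-weighted average: μ_n = (τ₀μ₀ + τ_data·x̄)/(τ₀+τ_data), with τ₀=1/σ₀² and τ_data=n/σ².
Here τ₀ = 1/15.7 = 0.063694 and τ_data = 6/33.6 = 0.178571, so τ_n = 0.242265.
Rearranging for μ₀: μ₀ = (μ_n·τ_n − τ_data·x̄)/τ₀ = (1.9244·0.242265 − 0.178571·-0.1) / 0.063694 = 0.484072/0.063694 ≈ 7.6.

μ₀ = 7.6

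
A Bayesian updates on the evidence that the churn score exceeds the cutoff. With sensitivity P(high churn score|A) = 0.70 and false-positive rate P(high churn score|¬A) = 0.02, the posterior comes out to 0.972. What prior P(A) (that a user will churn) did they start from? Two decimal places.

In odds form, posterior odds = prior odds × likelihood ratio, so prior odds = posterior odds ÷ LR.
Posterior odds = 0.972/(1−0.972) = 34.7143. LR = 0.70/0.02 = 35.0000.
Prior odds = 34.7143/35.0000 = 0.9918, so P(A) = 0.9918/(1+0.9918) ≈ 0.50.

P(A) = 0.50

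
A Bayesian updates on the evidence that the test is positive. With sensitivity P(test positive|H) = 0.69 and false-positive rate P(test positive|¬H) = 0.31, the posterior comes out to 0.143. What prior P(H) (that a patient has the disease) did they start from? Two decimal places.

P(H) = 0.07

In odds form, posterior odds = prior odds × likelihood ratio, so prior odds = posterior odds ÷ LR.
Posterior odds = 0.143/(1−0.143) = 0.1669. LR = 0.69/0.31 = 2.2258.
Prior odds = 0.1669/2.2258 = 0.0750, so P(H) = 0.0750/(1+0.0750) ≈ 0.07.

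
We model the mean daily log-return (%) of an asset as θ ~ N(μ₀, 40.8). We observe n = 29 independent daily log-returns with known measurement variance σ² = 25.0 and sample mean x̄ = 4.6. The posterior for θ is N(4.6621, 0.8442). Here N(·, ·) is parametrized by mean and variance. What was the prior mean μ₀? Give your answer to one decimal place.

With known observation variance, the Normal–Normal posterior has precision τ_n = τ₀ + n/σ² and mean μ_n = (τ₀μ₀ + (n/σ²)x̄)/τ_n.
Here τ₀ = 1/40.8 = 0.024510 and τ_data = 29/25.0 = 1.160000, so τ_n = 1.184510.
Rearranging for μ₀: μ₀ = (μ_n·τ_n − τ_data·x̄)/τ₀ = (4.6621·1.184510 − 1.160000·4.6) / 0.024510 = 0.186304/0.024510 ≈ 7.6.

μ₀ = 7.6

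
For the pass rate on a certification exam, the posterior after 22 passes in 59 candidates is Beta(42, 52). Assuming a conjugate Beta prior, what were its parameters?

Beta(20, 15)

Beta is conjugate to the binomial likelihood: posterior = Beta(a+s, b+f).
So a = 42 − 22 = 20 and b = 52 − 37 = 15.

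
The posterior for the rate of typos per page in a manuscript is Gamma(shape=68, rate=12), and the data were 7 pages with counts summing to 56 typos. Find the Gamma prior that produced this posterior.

A Gamma(α, β) prior (rate parametrization) on a Poisson rate with n observations summing to S gives posterior Gamma(α+S, β+n).
So α = 68 − 56 = 12 and β = 12 − 7 = 5.

Gamma(shape=12, rate=5)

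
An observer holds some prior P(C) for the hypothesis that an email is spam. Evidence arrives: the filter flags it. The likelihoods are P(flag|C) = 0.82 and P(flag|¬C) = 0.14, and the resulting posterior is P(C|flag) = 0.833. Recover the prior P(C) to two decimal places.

Bayes' rule in odds form gives O(C|E) = O(C)·[P(E|C)/P(E|¬C)], hence O(C) = O(C|E)/LR.
Posterior odds = 0.833/(1−0.833) = 4.9880. LR = 0.82/0.14 = 5.8571.
Prior odds = 4.9880/5.8571 = 0.8516, so P(C) = 0.8516/(1+0.8516) ≈ 0.46.

P(C) = 0.46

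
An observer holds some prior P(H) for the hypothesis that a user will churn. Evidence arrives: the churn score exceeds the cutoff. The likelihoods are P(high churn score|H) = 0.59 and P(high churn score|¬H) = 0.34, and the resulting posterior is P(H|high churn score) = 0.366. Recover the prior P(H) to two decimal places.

In odds form, posterior odds = prior odds × likelihood ratio, so prior odds = posterior odds ÷ LR.
Posterior odds = 0.366/(1−0.366) = 0.5773. LR = 0.59/0.34 = 1.7353.
Prior odds = 0.5773/1.7353 = 0.3327, so P(H) = 0.3327/(1+0.3327) ≈ 0.25.

P(H) = 0.25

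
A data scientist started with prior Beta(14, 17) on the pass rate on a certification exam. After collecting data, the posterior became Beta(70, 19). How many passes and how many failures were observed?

56 passes and 2 failures

Beta is conjugate to the binomial likelihood: posterior = Beta(a+s, b+f).
So s = 70 − 14 = 56 and f = 19 − 17 = 2.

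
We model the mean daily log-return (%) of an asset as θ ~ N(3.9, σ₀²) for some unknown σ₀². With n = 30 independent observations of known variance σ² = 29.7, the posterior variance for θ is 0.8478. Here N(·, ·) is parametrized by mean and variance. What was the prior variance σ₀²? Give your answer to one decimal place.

Posterior precision equals prior precision plus data precision: 1/σ_n² = 1/σ₀² + n/σ².
So 1/σ₀² = 1/0.8478 − 30/29.7 = 1.179523 − 1.010101 = 0.169422.
Hence σ₀² = 1/0.169422 ≈ 5.9.

σ₀² = 5.9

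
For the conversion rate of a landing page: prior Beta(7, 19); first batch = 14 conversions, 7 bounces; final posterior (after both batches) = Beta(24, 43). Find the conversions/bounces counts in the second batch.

Because Beta–binomial updating is additive in the counts, the combined data contributed (α_post−α_prior, β_post−β_prior) successes and failures.
Total across both batches: 24−7=17 conversions, 43−19=24 bounces.
Subtract the first batch: 17−14=3 conversions and 24−7=17 bounces.

3 conversions and 17 bounces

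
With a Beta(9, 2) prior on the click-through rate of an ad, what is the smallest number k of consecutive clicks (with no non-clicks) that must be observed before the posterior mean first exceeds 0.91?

k = 12

After k clicks and 0 non-clicks the posterior is Beta(9+k, 2), with mean (9+k)/(9+2+k).
Set (9+k)/(11+k) > 0.91 and solve: k > (0.91·11 − 9)/(1 − 0.91) = 11.222.
The smallest integer exceeding 11.222 is 12, and checking k=12: (21)/(23) = 0.9130 > 0.91.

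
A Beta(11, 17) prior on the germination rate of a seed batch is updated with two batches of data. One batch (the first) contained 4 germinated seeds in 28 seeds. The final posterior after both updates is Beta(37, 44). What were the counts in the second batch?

Sequential conjugate updates are equivalent to a single update on the pooled data, so total successes = posterior α − prior α and total failures = posterior β − prior β.
Total across both batches: 37−11=26 germinated seeds, 44−17=27 non-germinating seeds.
Subtract the first batch: 26−4=22 germinated seeds and 27−24=3 non-germinating seeds.

22 germinated seeds and 3 non-germinating seeds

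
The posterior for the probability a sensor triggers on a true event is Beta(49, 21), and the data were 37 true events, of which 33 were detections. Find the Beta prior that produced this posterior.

Beta is conjugate to the binomial likelihood: posterior = Beta(a+s, b+f).
So a = 49 − 33 = 16 and b = 21 − 4 = 17.

Beta(16, 17)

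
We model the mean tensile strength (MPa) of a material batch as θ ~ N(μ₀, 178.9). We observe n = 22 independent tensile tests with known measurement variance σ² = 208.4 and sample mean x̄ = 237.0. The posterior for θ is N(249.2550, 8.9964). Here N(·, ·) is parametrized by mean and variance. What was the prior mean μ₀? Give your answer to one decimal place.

μ₀ = 480.7

The posterior mean is a precision-weighted average: μ_n = (τ₀μ₀ + τ_data·x̄)/(τ₀+τ_data), with τ₀=1/σ₀² and τ_data=n/σ².
Here τ₀ = 1/178.9 = 0.005590 and τ_data = 22/208.4 = 0.105566, so τ_n = 0.111156.
Rearranging for μ₀: μ₀ = (μ_n·τ_n − τ_data·x̄)/τ₀ = (249.2550·0.111156 − 0.105566·237.0) / 0.005590 = 2.687047/0.005590 ≈ 480.7.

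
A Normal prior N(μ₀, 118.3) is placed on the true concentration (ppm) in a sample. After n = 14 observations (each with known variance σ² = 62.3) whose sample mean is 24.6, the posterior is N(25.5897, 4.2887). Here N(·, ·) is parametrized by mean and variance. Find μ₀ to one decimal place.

μ₀ = 51.9

The posterior mean is a precision-weighted average: μ_n = (τ₀μ₀ + τ_data·x̄)/(τ₀+τ_data), with τ₀=1/σ₀² and τ_data=n/σ².
Here τ₀ = 1/118.3 = 0.008453 and τ_data = 14/62.3 = 0.224719, so τ_n = 0.233172.
Rearranging for μ₀: μ₀ = (μ_n·τ_n − τ_data·x̄)/τ₀ = (25.5897·0.233172 − 0.224719·24.6) / 0.008453 = 0.438714/0.008453 ≈ 51.9.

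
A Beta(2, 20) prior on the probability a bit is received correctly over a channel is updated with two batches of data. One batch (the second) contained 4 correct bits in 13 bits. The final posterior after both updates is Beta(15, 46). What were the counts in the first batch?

9 correct bits and 17 errors

Sequential conjugate updates are equivalent to a single update on the pooled data, so total successes = posterior α − prior α and total failures = posterior β − prior β.
Total across both batches: 15−2=13 correct bits, 46−20=26 errors.
Subtract the second batch: 13−4=9 correct bits and 26−9=17 errors.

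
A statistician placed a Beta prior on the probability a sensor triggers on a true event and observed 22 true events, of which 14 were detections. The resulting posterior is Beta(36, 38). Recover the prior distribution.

Beta(22, 30)

A Beta(a, b) prior with s successes and f failures in binomial data gives a Beta(a+s, b+f) posterior.
Subtract the data counts: 36−14=22, 38−8=30.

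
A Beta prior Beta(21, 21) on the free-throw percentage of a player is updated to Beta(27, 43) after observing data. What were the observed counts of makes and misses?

6 makes and 22 misses

A Beta(a, b) prior with s successes and f failures in binomial data gives a Beta(a+s, b+f) posterior.
So s = 27 − 21 = 6 and f = 43 − 21 = 22.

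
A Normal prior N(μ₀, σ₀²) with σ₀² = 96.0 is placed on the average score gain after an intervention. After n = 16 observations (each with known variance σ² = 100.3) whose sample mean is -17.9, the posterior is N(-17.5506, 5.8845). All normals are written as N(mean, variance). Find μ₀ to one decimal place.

μ₀ = -12.2

With known observation variance, the Normal–Normal posterior has precision τ_n = τ₀ + n/σ² and mean μ_n = (τ₀μ₀ + (n/σ²)x̄)/τ_n.
Here τ₀ = 1/96.0 = 0.010417 and τ_data = 16/100.3 = 0.159521, so τ_n = 0.169938.
Rearranging for μ₀: μ₀ = (μ_n·τ_n − τ_data·x̄)/τ₀ = (-17.5506·0.169938 − 0.159521·-17.9) / 0.010417 = -0.127088/0.010417 ≈ -12.2.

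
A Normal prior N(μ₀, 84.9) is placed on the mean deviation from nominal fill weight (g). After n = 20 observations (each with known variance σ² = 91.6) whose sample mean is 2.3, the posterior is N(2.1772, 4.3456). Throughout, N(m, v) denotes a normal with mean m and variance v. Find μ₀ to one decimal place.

With known observation variance, the Normal–Normal posterior has precision τ_n = τ₀ + n/σ² and mean μ_n = (τ₀μ₀ + (n/σ²)x̄)/τ_n.
Here τ₀ = 1/84.9 = 0.011779 and τ_data = 20/91.6 = 0.218341, so τ_n = 0.230120.
Rearranging for μ₀: μ₀ = (μ_n·τ_n − τ_data·x̄)/τ₀ = (2.1772·0.230120 − 0.218341·2.3) / 0.011779 = -0.001167/0.011779 ≈ -0.1.

μ₀ = -0.1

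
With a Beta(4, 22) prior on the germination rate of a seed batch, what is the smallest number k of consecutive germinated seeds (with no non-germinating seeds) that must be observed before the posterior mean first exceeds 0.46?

After k germinated seeds and 0 non-germinating seeds the posterior is Beta(4+k, 22), with mean (4+k)/(4+22+k).
Set (4+k)/(26+k) > 0.46 and solve: k > (0.46·26 − 4)/(1 − 0.46) = 14.741.
The smallest integer exceeding 14.741 is 15.

k = 15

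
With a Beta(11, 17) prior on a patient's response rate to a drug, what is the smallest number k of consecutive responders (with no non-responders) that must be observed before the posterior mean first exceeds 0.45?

After k responders and 0 non-responders the posterior is Beta(11+k, 17), with mean (11+k)/(11+17+k).
Set (11+k)/(28+k) > 0.45 and solve: k > (0.45·28 − 11)/(1 − 0.45) = 2.909.
The smallest integer exceeding 2.909 is 3, and checking k=3: (14)/(31) = 0.4516 > 0.45.

k = 3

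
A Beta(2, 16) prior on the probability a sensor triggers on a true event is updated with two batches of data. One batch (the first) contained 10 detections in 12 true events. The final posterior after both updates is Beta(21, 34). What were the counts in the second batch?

Sequential conjugate updates are equivalent to a single update on the pooled data, so total successes = posterior α − prior α and total failures = posterior β − prior β.
Total across both batches: 21−2=19 detections, 34−16=18 misses.
Subtract the first batch: 19−10=9 detections and 18−2=16 misses.

9 detections and 16 misses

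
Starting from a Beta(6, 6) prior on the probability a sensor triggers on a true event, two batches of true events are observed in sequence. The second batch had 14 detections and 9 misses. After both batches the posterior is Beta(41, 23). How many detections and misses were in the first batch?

21 detections and 8 misses

Because Beta–binomial updating is additive in the counts, the combined data contributed (α_post−α_prior, β_post−β_prior) successes and failures.
Total across both batches: 41−6=35 detections, 23−6=17 misses.
Subtract the second batch: 35−14=21 detections and 17−9=8 misses.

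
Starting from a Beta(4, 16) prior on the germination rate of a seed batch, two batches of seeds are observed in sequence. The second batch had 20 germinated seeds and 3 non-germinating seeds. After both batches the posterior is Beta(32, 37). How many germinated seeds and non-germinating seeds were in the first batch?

Sequential conjugate updates are equivalent to a single update on the pooled data, so total successes = posterior α − prior α and total failures = posterior β − prior β.
Total across both batches: 32−4=28 germinated seeds, 37−16=21 non-germinating seeds.
Subtract the second batch: 28−20=8 germinated seeds and 21−3=18 non-germinating seeds.

8 germinated seeds and 18 non-germinating seeds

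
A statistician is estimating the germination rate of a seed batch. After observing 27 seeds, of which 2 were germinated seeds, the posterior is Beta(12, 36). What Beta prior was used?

A Beta(α, β) prior with s successes and f failures in binomial data gives a Beta(α+s, β+f) posterior.
Subtract the data counts: 12−2=10, 36−25=11.

Beta(10, 11)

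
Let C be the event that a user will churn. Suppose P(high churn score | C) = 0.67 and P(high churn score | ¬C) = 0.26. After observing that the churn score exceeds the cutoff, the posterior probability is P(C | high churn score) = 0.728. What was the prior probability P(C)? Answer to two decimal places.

In odds form, posterior odds = prior odds × likelihood ratio, so prior odds = posterior odds ÷ LR.
Posterior odds = 0.728/(1−0.728) = 2.6765. LR = 0.67/0.26 = 2.5769.
Prior odds = 2.6765/2.5769 = 1.0387, so P(C) = 1.0387/(1+1.0387) ≈ 0.51.

P(C) = 0.51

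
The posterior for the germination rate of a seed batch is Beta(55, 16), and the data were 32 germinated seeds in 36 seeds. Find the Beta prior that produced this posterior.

Beta(23, 12)

Beta is conjugate to the binomial likelihood: posterior = Beta(α+s, β+f).
Subtract the data counts: 55−32=23, 16−4=12.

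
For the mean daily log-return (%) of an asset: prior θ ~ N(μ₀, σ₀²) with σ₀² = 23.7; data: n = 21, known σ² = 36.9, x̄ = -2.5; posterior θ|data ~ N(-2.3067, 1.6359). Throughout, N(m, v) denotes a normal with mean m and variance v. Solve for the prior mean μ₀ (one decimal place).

μ₀ = 0.3

The posterior mean is a precision-weighted average: μ_n = (τ₀μ₀ + τ_data·x̄)/(τ₀+τ_data), with τ₀=1/σ₀² and τ_data=n/σ².
Here τ₀ = 1/23.7 = 0.042194 and τ_data = 21/36.9 = 0.569106, so τ_n = 0.611300.
Rearranging for μ₀: μ₀ = (μ_n·τ_n − τ_data·x̄)/τ₀ = (-2.3067·0.611300 − 0.569106·-2.5) / 0.042194 = 0.012679/0.042194 ≈ 0.3.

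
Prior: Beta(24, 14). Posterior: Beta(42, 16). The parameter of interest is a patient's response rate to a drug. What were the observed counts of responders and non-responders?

18 responders and 2 non-responders

Under Beta–binomial conjugacy the posterior parameters are (a+s, b+f).
Match parameters: s=42−24=18, f=16−14=2.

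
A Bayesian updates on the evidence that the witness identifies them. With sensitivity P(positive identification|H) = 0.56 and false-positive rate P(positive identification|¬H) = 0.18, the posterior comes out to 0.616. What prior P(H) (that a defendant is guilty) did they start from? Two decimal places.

P(H) = 0.34

In odds form, posterior odds = prior odds × likelihood ratio, so prior odds = posterior odds ÷ LR.
Posterior odds = 0.616/(1−0.616) = 1.6042. LR = 0.56/0.18 = 3.1111.
Prior odds = 1.6042/3.1111 = 0.5156, so P(H) = 0.5156/(1+0.5156) ≈ 0.34.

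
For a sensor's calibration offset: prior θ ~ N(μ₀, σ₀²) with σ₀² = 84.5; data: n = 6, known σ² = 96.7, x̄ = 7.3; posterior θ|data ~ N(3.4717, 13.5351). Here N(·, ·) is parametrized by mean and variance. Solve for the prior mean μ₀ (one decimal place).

The posterior mean is a precision-weighted average: μ_n = (τ₀μ₀ + τ_data·x̄)/(τ₀+τ_data), with τ₀=1/σ₀² and τ_data=n/σ².
Here τ₀ = 1/84.5 = 0.011834 and τ_data = 6/96.7 = 0.062048, so τ_n = 0.073882.
Rearranging for μ₀: μ₀ = (μ_n·τ_n − τ_data·x̄)/τ₀ = (3.4717·0.073882 − 0.062048·7.3) / 0.011834 = -0.196454/0.011834 ≈ -16.6.

μ₀ = -16.6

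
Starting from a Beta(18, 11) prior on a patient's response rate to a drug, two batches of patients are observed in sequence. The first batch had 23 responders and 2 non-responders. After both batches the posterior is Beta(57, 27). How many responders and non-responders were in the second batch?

Because Beta–binomial updating is additive in the counts, the combined data contributed (α_post−α_prior, β_post−β_prior) successes and failures.
Total across both batches: 57−18=39 responders, 27−11=16 non-responders.
Subtract the first batch: 39−23=16 responders and 16−2=14 non-responders.

16 responders and 14 non-responders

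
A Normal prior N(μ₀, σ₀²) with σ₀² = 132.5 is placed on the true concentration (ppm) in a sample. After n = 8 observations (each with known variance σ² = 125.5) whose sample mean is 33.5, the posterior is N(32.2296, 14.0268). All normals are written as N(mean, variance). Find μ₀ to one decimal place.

The posterior mean is a precision-weighted average: μ_n = (τ₀μ₀ + τ_data·x̄)/(τ₀+τ_data), with τ₀=1/σ₀² and τ_data=n/σ².
Here τ₀ = 1/132.5 = 0.007547 and τ_data = 8/125.5 = 0.063745, so τ_n = 0.071292.
Rearranging for μ₀: μ₀ = (μ_n·τ_n − τ_data·x̄)/τ₀ = (32.2296·0.071292 − 0.063745·33.5) / 0.007547 = 0.162255/0.007547 ≈ 21.5.

μ₀ = 21.5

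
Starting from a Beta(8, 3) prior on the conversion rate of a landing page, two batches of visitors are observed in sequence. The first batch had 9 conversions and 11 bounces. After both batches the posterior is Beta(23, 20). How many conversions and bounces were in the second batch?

6 conversions and 6 bounces

Sequential conjugate updates are equivalent to a single update on the pooled data, so total successes = posterior α − prior α and total failures = posterior β − prior β.
Total across both batches: 23−8=15 conversions, 20−3=17 bounces.
Subtract the first batch: 15−9=6 conversions and 17−11=6 bounces.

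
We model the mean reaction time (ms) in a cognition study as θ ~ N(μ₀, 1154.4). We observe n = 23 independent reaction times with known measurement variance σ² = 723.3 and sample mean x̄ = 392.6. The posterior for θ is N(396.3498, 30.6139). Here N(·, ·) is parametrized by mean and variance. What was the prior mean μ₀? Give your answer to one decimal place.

μ₀ = 534.0

The posterior mean is a precision-weighted average: μ_n = (τ₀μ₀ + τ_data·x̄)/(τ₀+τ_data), with τ₀=1/σ₀² and τ_data=n/σ².
Here τ₀ = 1/1154.4 = 0.000866 and τ_data = 23/723.3 = 0.031799, so τ_n = 0.032665.
Rearranging for μ₀: μ₀ = (μ_n·τ_n − τ_data·x̄)/τ₀ = (396.3498·0.032665 − 0.031799·392.6) / 0.000866 = 0.462479/0.000866 ≈ 534.0.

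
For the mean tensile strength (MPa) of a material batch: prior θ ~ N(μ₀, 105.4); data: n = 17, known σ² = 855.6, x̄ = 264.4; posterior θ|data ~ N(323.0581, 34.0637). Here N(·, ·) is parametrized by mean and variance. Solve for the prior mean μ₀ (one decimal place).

μ₀ = 445.9

With known observation variance, the Normal–Normal posterior has precision τ_n = τ₀ + n/σ² and mean μ_n = (τ₀μ₀ + (n/σ²)x̄)/τ_n.
Here τ₀ = 1/105.4 = 0.009488 and τ_data = 17/855.6 = 0.019869, so τ_n = 0.029357.
Rearranging for μ₀: μ₀ = (μ_n·τ_n − τ_data·x̄)/τ₀ = (323.0581·0.029357 − 0.019869·264.4) / 0.009488 = 4.230653/0.009488 ≈ 445.9.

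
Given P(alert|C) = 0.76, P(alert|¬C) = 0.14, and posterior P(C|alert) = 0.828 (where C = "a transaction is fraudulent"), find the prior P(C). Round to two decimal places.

P(C) = 0.47

Bayes' rule in odds form gives O(C|E) = O(C)·[P(E|C)/P(E|¬C)], hence O(C) = O(C|E)/LR.
Posterior odds = 0.828/(1−0.828) = 4.8140. LR = 0.76/0.14 = 5.4286.
Prior odds = 4.8140/5.4286 = 0.8868, so P(C) = 0.8868/(1+0.8868) ≈ 0.47.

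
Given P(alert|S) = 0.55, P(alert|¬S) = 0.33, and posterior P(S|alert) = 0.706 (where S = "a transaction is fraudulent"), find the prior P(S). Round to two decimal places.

In odds form, posterior odds = prior odds × likelihood ratio, so prior odds = posterior odds ÷ LR.
Posterior odds = 0.706/(1−0.706) = 2.4014. LR = 0.55/0.33 = 1.6667.
Prior odds = 2.4014/1.6667 = 1.4408, so P(S) = 1.4408/(1+1.4408) ≈ 0.59.

P(S) = 0.59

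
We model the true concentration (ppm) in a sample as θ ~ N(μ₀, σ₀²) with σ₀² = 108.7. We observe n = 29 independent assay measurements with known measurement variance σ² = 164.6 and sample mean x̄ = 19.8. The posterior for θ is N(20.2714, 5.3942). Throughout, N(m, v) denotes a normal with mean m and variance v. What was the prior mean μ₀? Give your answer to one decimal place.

With known observation variance, the Normal–Normal posterior has precision τ_n = τ₀ + n/σ² and mean μ_n = (τ₀μ₀ + (n/σ²)x̄)/τ_n.
Here τ₀ = 1/108.7 = 0.009200 and τ_data = 29/164.6 = 0.176185, so τ_n = 0.185385.
Rearranging for μ₀: μ₀ = (μ_n·τ_n − τ_data·x̄)/τ₀ = (20.2714·0.185385 − 0.176185·19.8) / 0.009200 = 0.269550/0.009200 ≈ 29.3.

μ₀ = 29.3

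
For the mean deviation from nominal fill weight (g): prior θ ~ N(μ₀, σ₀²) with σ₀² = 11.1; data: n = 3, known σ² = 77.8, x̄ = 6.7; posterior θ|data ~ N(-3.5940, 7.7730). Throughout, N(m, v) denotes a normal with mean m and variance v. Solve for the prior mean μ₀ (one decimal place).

With known observation variance, the Normal–Normal posterior has precision τ_n = τ₀ + n/σ² and mean μ_n = (τ₀μ₀ + (n/σ²)x̄)/τ_n.
Here τ₀ = 1/11.1 = 0.090090 and τ_data = 3/77.8 = 0.038560, so τ_n = 0.128650.
Rearranging for μ₀: μ₀ = (μ_n·τ_n − τ_data·x̄)/τ₀ = (-3.5940·0.128650 − 0.038560·6.7) / 0.090090 = -0.720720/0.090090 ≈ -8.0.

μ₀ = -8.0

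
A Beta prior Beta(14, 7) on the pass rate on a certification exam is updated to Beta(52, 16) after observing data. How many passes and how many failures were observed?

38 passes and 9 failures

Under Beta–binomial conjugacy the posterior parameters are (a+s, b+f).
So s = 52 − 14 = 38 and f = 16 − 7 = 9.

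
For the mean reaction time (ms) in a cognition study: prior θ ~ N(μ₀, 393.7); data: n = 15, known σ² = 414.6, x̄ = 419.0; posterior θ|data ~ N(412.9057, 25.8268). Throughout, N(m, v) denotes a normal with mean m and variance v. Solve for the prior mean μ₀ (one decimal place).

μ₀ = 326.1

The posterior mean is a precision-weighted average: μ_n = (τ₀μ₀ + τ_data·x̄)/(τ₀+τ_data), with τ₀=1/σ₀² and τ_data=n/σ².
Here τ₀ = 1/393.7 = 0.002540 and τ_data = 15/414.6 = 0.036179, so τ_n = 0.038719.
Rearranging for μ₀: μ₀ = (μ_n·τ_n − τ_data·x̄)/τ₀ = (412.9057·0.038719 − 0.036179·419.0) / 0.002540 = 0.828295/0.002540 ≈ 326.1.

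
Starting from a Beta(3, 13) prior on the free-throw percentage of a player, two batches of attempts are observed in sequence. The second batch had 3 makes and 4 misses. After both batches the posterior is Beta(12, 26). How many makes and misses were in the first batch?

Sequential conjugate updates are equivalent to a single update on the pooled data, so total successes = posterior α − prior α and total failures = posterior β − prior β.
Total across both batches: 12−3=9 makes, 26−13=13 misses.
Subtract the second batch: 9−3=6 makes and 13−4=9 misses.

6 makes and 9 misses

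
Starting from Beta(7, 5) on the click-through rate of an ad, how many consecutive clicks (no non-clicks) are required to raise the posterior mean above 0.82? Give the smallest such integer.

After k clicks and 0 non-clicks the posterior is Beta(7+k, 5), with mean (7+k)/(7+5+k).
Set (7+k)/(12+k) > 0.82 and solve: k > (0.82·12 − 7)/(1 − 0.82) = 15.778.
The smallest integer exceeding 15.778 is 16, and checking k=16: (23)/(28) = 0.8214 > 0.82.

k = 16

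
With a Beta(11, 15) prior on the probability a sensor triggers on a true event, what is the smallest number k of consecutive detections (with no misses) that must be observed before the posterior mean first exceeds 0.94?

After k detections and 0 misses the posterior is Beta(11+k, 15), with mean (11+k)/(11+15+k).
Set (11+k)/(26+k) > 0.94 and solve: k > (0.94·26 − 11)/(1 − 0.94) = 224.000.
The smallest integer exceeding 224.000 is 225.

k = 225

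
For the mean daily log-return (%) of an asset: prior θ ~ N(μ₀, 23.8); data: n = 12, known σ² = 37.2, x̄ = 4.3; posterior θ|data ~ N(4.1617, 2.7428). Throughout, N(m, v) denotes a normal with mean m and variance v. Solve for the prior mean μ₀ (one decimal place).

The posterior mean is a precision-weighted average: μ_n = (τ₀μ₀ + τ_data·x̄)/(τ₀+τ_data), with τ₀=1/σ₀² and τ_data=n/σ².
Here τ₀ = 1/23.8 = 0.042017 and τ_data = 12/37.2 = 0.322581, so τ_n = 0.364598.
Rearranging for μ₀: μ₀ = (μ_n·τ_n − τ_data·x̄)/τ₀ = (4.1617·0.364598 − 0.322581·4.3) / 0.042017 = 0.130249/0.042017 ≈ 3.1.

μ₀ = 3.1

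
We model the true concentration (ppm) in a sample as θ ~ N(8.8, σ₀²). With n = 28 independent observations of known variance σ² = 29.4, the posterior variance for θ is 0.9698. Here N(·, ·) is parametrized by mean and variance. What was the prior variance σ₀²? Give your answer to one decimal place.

Posterior precision equals prior precision plus data precision: 1/σ_n² = 1/σ₀² + n/σ².
So 1/σ₀² = 1/0.9698 − 28/29.4 = 1.031140 − 0.952381 = 0.078759.
Hence σ₀² = 1/0.078759 ≈ 12.7.

σ₀² = 12.7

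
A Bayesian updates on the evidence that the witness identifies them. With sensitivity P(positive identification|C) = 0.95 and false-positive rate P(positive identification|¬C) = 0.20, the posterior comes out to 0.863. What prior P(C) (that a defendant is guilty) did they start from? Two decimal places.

P(C) = 0.57

Bayes' rule in odds form gives O(C|E) = O(C)·[P(E|C)/P(E|¬C)], hence O(C) = O(C|E)/LR.
Posterior odds = 0.863/(1−0.863) = 6.2993. LR = 0.95/0.20 = 4.7500.
Prior odds = 6.2993/4.7500 = 1.3262, so P(C) = 1.3262/(1+1.3262) ≈ 0.57.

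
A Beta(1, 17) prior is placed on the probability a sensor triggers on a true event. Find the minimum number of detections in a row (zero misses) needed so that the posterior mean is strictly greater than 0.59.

After k detections and 0 misses the posterior is Beta(1+k, 17), with mean (1+k)/(1+17+k).
Set (1+k)/(18+k) > 0.59 and solve: k > (0.59·18 − 1)/(1 − 0.59) = 23.463.
The smallest integer exceeding 23.463 is 24.

k = 24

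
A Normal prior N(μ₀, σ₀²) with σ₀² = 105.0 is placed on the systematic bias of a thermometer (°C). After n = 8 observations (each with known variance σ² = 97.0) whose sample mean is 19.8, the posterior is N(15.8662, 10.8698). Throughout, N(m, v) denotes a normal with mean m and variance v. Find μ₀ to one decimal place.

The posterior mean is a precision-weighted average: μ_n = (τ₀μ₀ + τ_data·x̄)/(τ₀+τ_data), with τ₀=1/σ₀² and τ_data=n/σ².
Here τ₀ = 1/105.0 = 0.009524 and τ_data = 8/97.0 = 0.082474, so τ_n = 0.091998.
Rearranging for μ₀: μ₀ = (μ_n·τ_n − τ_data·x̄)/τ₀ = (15.8662·0.091998 − 0.082474·19.8) / 0.009524 = -0.173327/0.009524 ≈ -18.2.

μ₀ = -18.2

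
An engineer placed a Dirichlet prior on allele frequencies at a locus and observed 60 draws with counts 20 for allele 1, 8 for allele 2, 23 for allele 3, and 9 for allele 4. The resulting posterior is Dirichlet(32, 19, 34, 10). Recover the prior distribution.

For a Dirichlet(α) prior with multinomial counts c, the posterior is Dirichlet(α + c) componentwise.
Subtract each count from the matching posterior parameter: 32−20=12, 19−8=11, 34−23=11, 10−9=1.

Dirichlet(12, 11, 11, 1)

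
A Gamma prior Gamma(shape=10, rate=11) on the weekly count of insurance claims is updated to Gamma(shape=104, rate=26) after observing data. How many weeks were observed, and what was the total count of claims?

n = 15 weeks with total 94 claims

Gamma–Poisson conjugacy: posterior shape = α + Σxᵢ, posterior rate = β + n.
Matching: Σxᵢ = 104 − 10 = 94 and n = 26 − 11 = 15.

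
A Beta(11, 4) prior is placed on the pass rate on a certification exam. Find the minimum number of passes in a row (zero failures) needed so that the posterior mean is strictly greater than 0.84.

k = 11

After k passes and 0 failures the posterior is Beta(11+k, 4), with mean (11+k)/(11+4+k).
Set (11+k)/(15+k) > 0.84 and solve: k > (0.84·15 − 11)/(1 − 0.84) = 10.000.
The smallest integer exceeding 10.000 is 11, and checking k=11: (22)/(26) = 0.8462 > 0.84.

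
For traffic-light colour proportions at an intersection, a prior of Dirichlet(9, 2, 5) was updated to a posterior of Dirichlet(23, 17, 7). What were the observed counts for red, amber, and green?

For a Dirichlet(α) prior with multinomial counts c, the posterior is Dirichlet(α + c) componentwise.
Counts are posterior − prior componentwise: 23−9=14, 17−2=15, 7−5=2.

counts (14, 15, 2)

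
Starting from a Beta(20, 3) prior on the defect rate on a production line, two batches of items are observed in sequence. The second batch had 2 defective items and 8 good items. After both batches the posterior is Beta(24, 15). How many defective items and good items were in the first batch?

Because Beta–binomial updating is additive in the counts, the combined data contributed (α_post−α_prior, β_post−β_prior) successes and failures.
Total across both batches: 24−20=4 defective items, 15−3=12 good items.
Subtract the second batch: 4−2=2 defective items and 12−8=4 good items.

2 defective items and 4 good items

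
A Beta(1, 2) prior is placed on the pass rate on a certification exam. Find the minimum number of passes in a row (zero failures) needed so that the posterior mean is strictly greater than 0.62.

After k passes and 0 failures the posterior is Beta(1+k, 2), with mean (1+k)/(1+2+k).
Set (1+k)/(3+k) > 0.62 and solve: k > (0.62·3 − 1)/(1 − 0.62) = 2.263.
The smallest integer exceeding 2.263 is 3.

k = 3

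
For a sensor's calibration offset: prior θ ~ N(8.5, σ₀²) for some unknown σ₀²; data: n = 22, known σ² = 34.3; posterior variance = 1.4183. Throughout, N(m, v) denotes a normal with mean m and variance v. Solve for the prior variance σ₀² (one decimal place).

Posterior precision equals prior precision plus data precision: 1/σ_n² = 1/σ₀² + n/σ².
So 1/σ₀² = 1/1.4183 − 22/34.3 = 0.705069 − 0.641399 = 0.063670.
Hence σ₀² = 1/0.063670 ≈ 15.7.

σ₀² = 15.7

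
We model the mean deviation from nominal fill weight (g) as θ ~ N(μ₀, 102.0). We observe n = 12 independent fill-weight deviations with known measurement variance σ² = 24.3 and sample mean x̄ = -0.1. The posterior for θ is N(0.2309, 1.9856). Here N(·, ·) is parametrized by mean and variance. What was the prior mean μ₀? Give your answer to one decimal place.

The posterior mean is a precision-weighted average: μ_n = (τ₀μ₀ + τ_data·x̄)/(τ₀+τ_data), with τ₀=1/σ₀² and τ_data=n/σ².
Here τ₀ = 1/102.0 = 0.009804 and τ_data = 12/24.3 = 0.493827, so τ_n = 0.503631.
Rearranging for μ₀: μ₀ = (μ_n·τ_n − τ_data·x̄)/τ₀ = (0.2309·0.503631 − 0.493827·-0.1) / 0.009804 = 0.165671/0.009804 ≈ 16.9.

μ₀ = 16.9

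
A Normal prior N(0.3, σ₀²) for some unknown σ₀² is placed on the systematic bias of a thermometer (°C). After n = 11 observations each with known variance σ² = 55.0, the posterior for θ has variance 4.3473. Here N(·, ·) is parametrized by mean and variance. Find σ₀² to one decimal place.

Posterior precision equals prior precision plus data precision: 1/σ_n² = 1/σ₀² + n/σ².
So 1/σ₀² = 1/4.3473 − 11/55.0 = 0.230028 − 0.200000 = 0.030028.
Hence σ₀² = 1/0.030028 ≈ 33.3.

σ₀² = 33.3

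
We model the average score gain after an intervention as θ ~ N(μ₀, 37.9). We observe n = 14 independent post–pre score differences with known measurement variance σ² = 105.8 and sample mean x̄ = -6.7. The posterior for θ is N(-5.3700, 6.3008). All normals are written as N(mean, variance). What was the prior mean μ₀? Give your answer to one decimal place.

The posterior mean is a precision-weighted average: μ_n = (τ₀μ₀ + τ_data·x̄)/(τ₀+τ_data), with τ₀=1/σ₀² and τ_data=n/σ².
Here τ₀ = 1/37.9 = 0.026385 and τ_data = 14/105.8 = 0.132325, so τ_n = 0.158710.
Rearranging for μ₀: μ₀ = (μ_n·τ_n − τ_data·x̄)/τ₀ = (-5.3700·0.158710 − 0.132325·-6.7) / 0.026385 = 0.034305/0.026385 ≈ 1.3.

μ₀ = 1.3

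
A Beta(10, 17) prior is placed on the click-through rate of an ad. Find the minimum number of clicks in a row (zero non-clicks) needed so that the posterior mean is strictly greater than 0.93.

After k clicks and 0 non-clicks the posterior is Beta(10+k, 17), with mean (10+k)/(10+17+k).
Set (10+k)/(27+k) > 0.93 and solve: k > (0.93·27 − 10)/(1 − 0.93) = 215.857.
The smallest integer exceeding 215.857 is 216.

k = 216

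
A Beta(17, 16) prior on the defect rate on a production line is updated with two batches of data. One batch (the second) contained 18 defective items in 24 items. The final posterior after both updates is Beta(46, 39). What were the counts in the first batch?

11 defective items and 17 good items

Because Beta–binomial updating is additive in the counts, the combined data contributed (α_post−α_prior, β_post−β_prior) successes and failures.
Total across both batches: 46−17=29 defective items, 39−16=23 good items.
Subtract the second batch: 29−18=11 defective items and 23−6=17 good items.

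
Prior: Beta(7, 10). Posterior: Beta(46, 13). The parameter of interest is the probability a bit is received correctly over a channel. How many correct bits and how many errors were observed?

39 correct bits and 3 errors

Under Beta–binomial conjugacy the posterior parameters are (α+s, β+f).
Match parameters: s=46−7=39, f=13−10=3.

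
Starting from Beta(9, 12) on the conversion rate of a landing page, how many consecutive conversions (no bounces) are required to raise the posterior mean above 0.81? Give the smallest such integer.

After k conversions and 0 bounces the posterior is Beta(9+k, 12), with mean (9+k)/(9+12+k).
Set (9+k)/(21+k) > 0.81 and solve: k > (0.81·21 − 9)/(1 − 0.81) = 42.158.
The smallest integer exceeding 42.158 is 43.

k = 43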